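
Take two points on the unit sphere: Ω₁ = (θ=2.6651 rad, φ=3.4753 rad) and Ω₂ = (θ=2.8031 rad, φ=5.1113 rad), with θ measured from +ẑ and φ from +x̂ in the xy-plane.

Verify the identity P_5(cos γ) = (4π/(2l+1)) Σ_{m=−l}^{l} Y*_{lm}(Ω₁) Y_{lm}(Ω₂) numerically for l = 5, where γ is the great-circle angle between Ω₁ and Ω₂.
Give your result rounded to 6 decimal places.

Term-by-term m-sum for l=5 (normalisation 4π/11 = 1.142397):
  [-5]  conj(Y_{5,-5})(Ω₁) = 0.00092 - 0.00938j ; Y_{5,-5}(Ω₂) = 0.00171 - 0.00077j ; Δ = -0.00001 - 0.00002j
  [-4]  conj(Y_{5,-4})(Ω₁) = -0.01349 - 0.05612j ; Y_{5,-4}(Ω₂) = 0.00042 + 0.01683j ; Δ = 0.00094 - 0.00025j
  [-3]  conj(Y_{5,-3})(Ω₁) = -0.10994 - 0.17165j ; Y_{5,-3}(Ω₂) = -0.08263 - 0.03244j ; Δ = 0.00352 + 0.01775j
  [-2]  conj(Y_{5,-2})(Ω₁) = -0.34063 - 0.26844j ; Y_{5,-2}(Ω₂) = 0.20546 - 0.21063j ; Δ = -0.12652 + 0.01659j
  [-1]  conj(Y_{5,-1})(Ω₁) = -0.42180 - 0.14623j ; Y_{5,-1}(Ω₂) = 0.21348 + 0.50647j ; Δ = -0.01599 - 0.24484j
  [+0]  conj(Y_{5,0})(Ω₁) = 0.10317 + 0.00000j ; Y_{5,0}(Ω₂) = -0.28583 + 0.00000j ; Δ = -0.02949 + 0.00000j
  [+1]  conj(Y_{5,1})(Ω₁) = 0.42180 - 0.14623j ; Y_{5,1}(Ω₂) = -0.21348 + 0.50647j ; Δ = -0.01599 + 0.24484j
  [+2]  conj(Y_{5,2})(Ω₁) = -0.34063 + 0.26844j ; Y_{5,2}(Ω₂) = 0.20546 + 0.21063j ; Δ = -0.12652 - 0.01659j
  [+3]  conj(Y_{5,3})(Ω₁) = 0.10994 - 0.17165j ; Y_{5,3}(Ω₂) = 0.08263 - 0.03244j ; Δ = 0.00352 - 0.01775j
  [+4]  conj(Y_{5,4})(Ω₁) = -0.01349 + 0.05612j ; Y_{5,4}(Ω₂) = 0.00042 - 0.01683j ; Δ = 0.00094 + 0.00025j
  [+5]  conj(Y_{5,5})(Ω₁) = -0.00092 - 0.00938j ; Y_{5,5}(Ω₂) = -0.00171 - 0.00077j ; Δ = -0.00001 + 0.00002j
Σ over m = -0.30561 - 0.00000j; ×(4π/11) → -0.34913 - 0.00000j. Real part: -0.349128

-0.349128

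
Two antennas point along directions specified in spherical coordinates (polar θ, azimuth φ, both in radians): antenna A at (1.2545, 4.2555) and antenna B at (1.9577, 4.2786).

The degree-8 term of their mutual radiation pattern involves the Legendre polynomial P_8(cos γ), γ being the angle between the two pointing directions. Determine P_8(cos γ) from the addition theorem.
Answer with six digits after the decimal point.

0.152409

Term-by-term m-sum for l=8 (normalisation 4π/17 = 0.739198):
  [-8]  conj(Y_{8,-8})(Ω₁) = -0.298832+0.168538i ; Y_{8,-8}(Ω₂) = -0.263915-0.090020i ; Δ = +0.094038-0.017579i
  [-7]  conj(Y_{8,-7})(Ω₁) = -0.025421-0.448421i ; Y_{8,-7}(Ω₂) = -0.047661-0.451945i ; Δ = -0.201450+0.032861i
  [-6]  conj(Y_{8,-6})(Ω₁) = +0.115284+0.048776i ; Y_{8,-6}(Ω₂) = +0.231431-0.138368i ; Δ = +0.033429-0.004663i
  [-5]  conj(Y_{8,-5})(Ω₁) = +0.229617-0.198824i ; Y_{8,-5}(Ω₂) = -0.149291-0.101730i ; Δ = -0.054506+0.006324i
  [-4]  conj(Y_{8,-4})(Ω₁) = +0.063576+0.242145i ; Y_{8,-4}(Ω₂) = +0.056352-0.339763i ; Δ = +0.085855-0.007956i
  [-3]  conj(Y_{8,-3})(Ω₁) = +0.194183+0.039389i ; Y_{8,-3}(Ω₂) = -0.022417+0.006190i ; Δ = -0.004597+0.000319i
  [-2]  conj(Y_{8,-2})(Ω₁) = -0.175040+0.226931i ; Y_{8,-2}(Ω₂) = -0.216879-0.255812i ; Δ = +0.096014-0.004439i
  [-1]  conj(Y_{8,-1})(Ω₁) = +0.065093+0.132415i ; Y_{8,-1}(Ω₂) = +0.017967-0.038788i ; Δ = +0.006306-0.000146i
  [+0]  conj(Y_{8,0})(Ω₁) = -0.293968-0.000000i ; Y_{8,0}(Ω₂) = -0.326578+0.000000i ; Δ = +0.096004+0.000000i
  [+1]  conj(Y_{8,1})(Ω₁) = -0.065093+0.132415i ; Y_{8,1}(Ω₂) = -0.017967-0.038788i ; Δ = +0.006306+0.000146i
  [+2]  conj(Y_{8,2})(Ω₁) = -0.175040-0.226931i ; Y_{8,2}(Ω₂) = -0.216879+0.255812i ; Δ = +0.096014+0.004439i
  [+3]  conj(Y_{8,3})(Ω₁) = -0.194183+0.039389i ; Y_{8,3}(Ω₂) = +0.022417+0.006190i ; Δ = -0.004597-0.000319i
  [+4]  conj(Y_{8,4})(Ω₁) = +0.063576-0.242145i ; Y_{8,4}(Ω₂) = +0.056352+0.339763i ; Δ = +0.085855+0.007956i
  [+5]  conj(Y_{8,5})(Ω₁) = -0.229617-0.198824i ; Y_{8,5}(Ω₂) = +0.149291-0.101730i ; Δ = -0.054506-0.006324i
  [+6]  conj(Y_{8,6})(Ω₁) = +0.115284-0.048776i ; Y_{8,6}(Ω₂) = +0.231431+0.138368i ; Δ = +0.033429+0.004663i
  [+7]  conj(Y_{8,7})(Ω₁) = +0.025421-0.448421i ; Y_{8,7}(Ω₂) = +0.047661-0.451945i ; Δ = -0.201450-0.032861i
  [+8]  conj(Y_{8,8})(Ω₁) = -0.298832-0.168538i ; Y_{8,8}(Ω₂) = -0.263915+0.090020i ; Δ = +0.094038+0.017579i
Total Σ_m = +0.206181+0.000000i. Multiply by 0.739198: +0.152409+0.000000i. P_8(cos γ) = 0.152409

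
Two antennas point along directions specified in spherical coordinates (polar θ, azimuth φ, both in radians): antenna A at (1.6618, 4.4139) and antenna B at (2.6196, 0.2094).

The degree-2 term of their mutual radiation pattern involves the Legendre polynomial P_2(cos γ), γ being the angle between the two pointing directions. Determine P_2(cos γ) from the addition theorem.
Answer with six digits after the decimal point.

Summing Y*_{l m}(θ₁,φ₁)·Y_{l m}(θ₂,φ₂) over m ∈ [−2, 2]; prefactor 4π/(2·2+1) = 2.513274:
  m=-2: Y*=-0.316825+0.215349i  Y=+0.087732-0.039053i  product -0.019386+0.031266i
  m=-1: Y*=+0.020561+0.066826i  Y=-0.326607+0.069409i  product -0.011354-0.020399i
  m=+0: Y*=-0.307577-0.000000i  Y=+0.395554+0.000000i  product -0.121664-0.000000i
  m=+1: Y*=-0.020561+0.066826i  Y=+0.326607+0.069409i  product -0.011354+0.020399i
  m=+2: Y*=-0.316825-0.215349i  Y=+0.087732+0.039053i  product -0.019386-0.031266i
Total Σ_m = -0.183143+0.000000i. Multiply by 2.513274: -0.460288+0.000000i. P_2(cos γ) = -0.460288

-0.460288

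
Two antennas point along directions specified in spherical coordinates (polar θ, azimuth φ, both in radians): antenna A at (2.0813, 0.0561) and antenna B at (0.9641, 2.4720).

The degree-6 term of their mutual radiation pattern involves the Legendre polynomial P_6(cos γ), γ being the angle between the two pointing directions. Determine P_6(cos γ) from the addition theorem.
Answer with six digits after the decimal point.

-0.408421

Addition theorem: P_6(cos γ) = (4π/13) Σ_m Y*_{lm}(Ω₁) Y_{lm}(Ω₂), m = −6…6:
  term(m=-6) = -0.01110 - 0.02964j   from Y*(Ω₁)=0.20115 + 0.07039j, Y(Ω₂)=-0.09509 - 0.11409j
  term(m=-5) = -0.13047 - 0.06907j   from Y*(Ω₁)=-0.39727 - 0.11445j, Y(Ω₂)=0.34948 + 0.07316j
  term(m=-4) = -0.13676 + 0.03330j   from Y*(Ω₁)=0.32780 + 0.07482j, Y(Ω₂)=-0.37451 + 0.18706j
  term(m=-3) = 0.00534 - 0.00770j   from Y*(Ω₁)=0.07790 + 0.01324j, Y(Ω₂)=0.05029 - 0.10739j
  term(m=-2) = 0.01254 + 0.10456j   from Y*(Ω₁)=-0.34898 - 0.03932j, Y(Ω₂)=-0.06883 - 0.29185j
  term(m=-1) = 0.00902 + 0.00801j   from Y*(Ω₁)=0.04934 + 0.00277j, Y(Ω₂)=0.19141 + 0.15152j
  term(m=+0) = 0.08032 + 0.00000j   from Y*(Ω₁)=0.33418 + 0.00000j, Y(Ω₂)=0.24034 + 0.00000j
  term(m=+1) = 0.00902 - 0.00801j   from Y*(Ω₁)=-0.04934 + 0.00277j, Y(Ω₂)=-0.19141 + 0.15152j
  term(m=+2) = 0.01254 - 0.10456j   from Y*(Ω₁)=-0.34898 + 0.03932j, Y(Ω₂)=-0.06883 + 0.29185j
  term(m=+3) = 0.00534 + 0.00770j   from Y*(Ω₁)=-0.07790 + 0.01324j, Y(Ω₂)=-0.05029 - 0.10739j
  term(m=+4) = -0.13676 - 0.03330j   from Y*(Ω₁)=0.32780 - 0.07482j, Y(Ω₂)=-0.37451 - 0.18706j
  term(m=+5) = -0.13047 + 0.06907j   from Y*(Ω₁)=0.39727 - 0.11445j, Y(Ω₂)=-0.34948 + 0.07316j
  term(m=+6) = -0.01110 + 0.02964j   from Y*(Ω₁)=0.20115 - 0.07039j, Y(Ω₂)=-0.09509 + 0.11409j
Σ over m = -0.42251 - 0.00000j; ×(4π/13) → -0.40842 - 0.00000j. Real part: -0.408421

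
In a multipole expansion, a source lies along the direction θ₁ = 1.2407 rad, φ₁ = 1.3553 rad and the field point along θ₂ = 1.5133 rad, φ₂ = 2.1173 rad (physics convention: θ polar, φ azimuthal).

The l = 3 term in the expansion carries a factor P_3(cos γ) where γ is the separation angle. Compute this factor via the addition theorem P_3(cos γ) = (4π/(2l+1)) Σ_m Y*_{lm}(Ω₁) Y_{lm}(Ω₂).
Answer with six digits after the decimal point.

-0.188363

Addition theorem: P_3(cos γ) = (4π/7) Σ_m Y*_{lm}(Ω₁) Y_{lm}(Ω₂), m = −3…3:
  [-3]  conj(Y_{3,-3})(Ω₁) = (-0.212781, -0.281950) ; Y_{3,-3}(Ω₂) = (0.414179, -0.028505) ; Δ = (-0.096167, -0.110712)
  [-2]  conj(Y_{3,-2})(Ω₁) = (-0.269347, 0.123852) ; Y_{3,-2}(Ω₂) = (-0.026915, 0.051979) ; Δ = (0.000812, -0.017334)
  [-1]  conj(Y_{3,-1})(Ω₁) = (-0.031033, -0.141770) ; Y_{3,-1}(Ω₂) = (0.164912, 0.271100) ; Δ = (0.033316, -0.031792)
  [+0]  conj(Y_{3,0})(Ω₁) = (-0.299336, -0.000000) ; Y_{3,0}(Ω₂) = (-0.063979, 0.000000) ; Δ = (0.019151, 0.000000)
  [+1]  conj(Y_{3,1})(Ω₁) = (0.031033, -0.141770) ; Y_{3,1}(Ω₂) = (-0.164912, 0.271100) ; Δ = (0.033316, 0.031792)
  [+2]  conj(Y_{3,2})(Ω₁) = (-0.269347, -0.123852) ; Y_{3,2}(Ω₂) = (-0.026915, -0.051979) ; Δ = (0.000812, 0.017334)
  [+3]  conj(Y_{3,3})(Ω₁) = (0.212781, -0.281950) ; Y_{3,3}(Ω₂) = (-0.414179, -0.028505) ; Δ = (-0.096167, 0.110712)
Total Σ_m = (-0.104926, 0.000000). Multiply by 1.795196: (-0.188363, 0.000000). P_3(cos γ) = -0.188363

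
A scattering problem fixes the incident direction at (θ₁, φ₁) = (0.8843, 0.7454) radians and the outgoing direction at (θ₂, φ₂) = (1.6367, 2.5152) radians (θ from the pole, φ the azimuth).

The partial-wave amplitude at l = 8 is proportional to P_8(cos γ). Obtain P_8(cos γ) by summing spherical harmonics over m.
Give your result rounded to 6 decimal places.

Addition theorem: P_8(cos γ) = (4π/17) Σ_m Y*_{lm}(Ω₁) Y_{lm}(Ω₂), m = −8…8:
  m=-8: (0.062676, -0.020769) × (0.149090, -0.484108) = (-0.000710, -0.033438)  (running Σ = (-0.000710, -0.033438))
  m=-7: (0.104787, -0.189369) × (-0.043034, -0.126613) = (-0.028486, -0.005118)  (running Σ = (-0.029196, -0.038556))
  m=-6: (-0.096290, -0.393495) × (0.283368, 0.200918) = (0.051774, -0.130850)  (running Σ = (0.022578, -0.169407))
  m=-5: (-0.359876, -0.238571) × (0.155463, -0.001497) = (-0.056305, -0.036550)  (running Σ = (-0.033726, -0.205957))
  m=-4: (-0.124969, 0.020167) × (-0.239696, 0.176987) = (0.026385, -0.026952)  (running Σ = (-0.007341, -0.232909))
  m=-3: (0.182017, -0.231927) × (-0.050094, 0.157259) = (0.027355, 0.040242)  (running Σ = (0.020014, -0.192667))
  m=-2: (-0.023903, -0.298169) × (-0.086314, -0.262205) = (-0.076118, 0.032004)  (running Σ = (-0.056104, -0.160663))
  m=-1: (0.124246, 0.114684) × (-0.136891, -0.099055) = (-0.005648, -0.028006)  (running Σ = (-0.061752, -0.188669))
  m=0: (0.327601, -0.000000) × (0.269557, 0.000000) = (0.088307, 0.000000)  (running Σ = (0.026555, -0.188669))
  m=1: (-0.124246, 0.114684) × (0.136891, -0.099055) = (-0.005648, 0.028006)  (running Σ = (0.020906, -0.160663))
  m=2: (-0.023903, 0.298169) × (-0.086314, 0.262205) = (-0.076118, -0.032004)  (running Σ = (-0.055212, -0.192667))
  m=3: (-0.182017, -0.231927) × (0.050094, 0.157259) = (0.027355, -0.040242)  (running Σ = (-0.027857, -0.232909))
  m=4: (-0.124969, -0.020167) × (-0.239696, -0.176987) = (0.026385, 0.026952)  (running Σ = (-0.001472, -0.205957))
  m=5: (0.359876, -0.238571) × (-0.155463, -0.001497) = (-0.056305, 0.036550)  (running Σ = (-0.057776, -0.169407))
  m=6: (-0.096290, 0.393495) × (0.283368, -0.200918) = (0.051774, 0.130850)  (running Σ = (-0.006002, -0.038556))
  m=7: (-0.104787, -0.189369) × (0.043034, -0.126613) = (-0.028486, 0.005118)  (running Σ = (-0.034488, -0.033438))
  m=8: (0.062676, 0.020769) × (0.149090, 0.484108) = (-0.000710, 0.033438)  (running Σ = (-0.035198, 0.000000))
Accumulated sum (-0.035198, 0.000000); after 4π/(2l+1) scaling, (-0.026018, 0.000000) ⇒ P_8 = -0.026018

-0.026018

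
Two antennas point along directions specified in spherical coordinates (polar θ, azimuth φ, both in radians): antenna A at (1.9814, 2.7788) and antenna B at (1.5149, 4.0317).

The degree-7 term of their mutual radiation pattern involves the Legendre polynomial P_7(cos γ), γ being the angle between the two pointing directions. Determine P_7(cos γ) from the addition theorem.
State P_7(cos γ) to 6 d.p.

-0.268552

Summing Y*_{l m}(θ₁,φ₁)·Y_{l m}(θ₂,φ₂) over m ∈ [−7, 7]; prefactor 4π/(2·7+1) = 0.837758:
  m=-7: Y*=0.22450 + 0.15426j  Y=-0.49392 - 0.02592j  product -0.10689 - 0.08201j
  m=-6: Y*=0.25271 + 0.36471j  Y=0.06086 + 0.08378j  product -0.01517 + 0.04337j
  m=-5: Y*=0.06133 + 0.24722j  Y=-0.09042 + 0.33739j  product -0.08896 - 0.00166j
  m=-4: Y*=0.02294 - 0.19088j  Y=0.11015 - 0.04904j  product -0.00683 - 0.02215j
  m=-3: Y*=0.15372 - 0.29353j  Y=0.27426 + 0.13975j  product 0.08318 - 0.05902j
  m=-2: Y*=-0.04336 + 0.03846j  Y=-0.02655 - 0.12493j  product 0.00596 + 0.00440j
  m=-1: Y*=-0.31092 + 0.11802j  Y=0.18396 - 0.22716j  product -0.03039 + 0.09234j
  m=+0: Y*=0.01821 + 0.00000j  Y=-0.12979 + 0.00000j  product -0.00236 + 0.00000j
  m=+1: Y*=0.31092 + 0.11802j  Y=-0.18396 - 0.22716j  product -0.03039 - 0.09234j
  m=+2: Y*=-0.04336 - 0.03846j  Y=-0.02655 + 0.12493j  product 0.00596 - 0.00440j
  m=+3: Y*=-0.15372 - 0.29353j  Y=-0.27426 + 0.13975j  product 0.08318 + 0.05902j
  m=+4: Y*=0.02294 + 0.19088j  Y=0.11015 + 0.04904j  product -0.00683 + 0.02215j
  m=+5: Y*=-0.06133 + 0.24722j  Y=0.09042 + 0.33739j  product -0.08896 + 0.00166j
  m=+6: Y*=0.25271 - 0.36471j  Y=0.06086 - 0.08378j  product -0.01517 - 0.04337j
  m=+7: Y*=-0.22450 + 0.15426j  Y=0.49392 - 0.02592j  product -0.10689 + 0.08201j
Σ over m = -0.32056 + 0.00000j; ×(4π/15) → -0.26855 + 0.00000j. Real part: -0.268552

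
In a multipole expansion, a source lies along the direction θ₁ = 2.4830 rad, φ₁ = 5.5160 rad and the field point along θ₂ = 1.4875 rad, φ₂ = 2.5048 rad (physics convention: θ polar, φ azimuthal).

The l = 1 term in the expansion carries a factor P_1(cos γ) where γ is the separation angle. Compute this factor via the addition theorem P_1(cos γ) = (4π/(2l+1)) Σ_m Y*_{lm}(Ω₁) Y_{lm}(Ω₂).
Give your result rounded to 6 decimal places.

-0.670504

Expand P_1 via completeness: Σ_{m} conj(Y_{1,m}) at Ω₁ times Y_{1,m} at Ω₂ —
  term(m=-1) = (-0.072181, 0.009466)   from Y*(Ω₁)=(0.152212, -0.146766), Y(Ω₂)=(-0.276817, -0.204725)
  term(m=+0) = (-0.015708, -0.000000)   from Y*(Ω₁)=(-0.386413, -0.000000), Y(Ω₂)=(0.040652, 0.000000)
  term(m=+1) = (-0.072181, -0.009466)   from Y*(Ω₁)=(-0.152212, -0.146766), Y(Ω₂)=(0.276817, -0.204725)
Accumulated sum (-0.160071, 0.000000); after 4π/(2l+1) scaling, (-0.670504, 0.000000) ⇒ P_1 = -0.670504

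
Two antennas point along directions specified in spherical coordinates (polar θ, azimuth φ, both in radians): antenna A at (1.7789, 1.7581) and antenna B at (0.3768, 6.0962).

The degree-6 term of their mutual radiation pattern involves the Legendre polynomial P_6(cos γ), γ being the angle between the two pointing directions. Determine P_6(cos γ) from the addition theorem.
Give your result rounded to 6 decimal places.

Term-by-term m-sum for l=6 (normalisation 4π/13 = 0.966644):
  m=-6: Y*=-0.18319 - 0.38219j  Y=0.00052 + 0.00108j  product 0.00032 - 0.00040j
  m=-5: Y*=0.24972 - 0.18372j  Y=0.00623 + 0.00844j  product 0.00311 + 0.00096j
  m=-4: Y*=-0.12700 - 0.11813j  Y=0.04080 + 0.03785j  product -0.00071 - 0.00963j
  m=-3: Y*=0.16995 - 0.26993j  Y=0.16634 + 0.10451j  product 0.05648 - 0.02714j
  m=-2: Y*=-0.08467 - 0.03329j  Y=0.41483 + 0.16280j  product -0.02970 - 0.02759j
  m=-1: Y*=0.05861 - 0.30926j  Y=0.51672 + 0.09776j  product 0.06052 - 0.15407j
  m=+0: Y*=-0.06827 + 0.00000j  Y=-0.02476 + 0.00000j  product 0.00169 + 0.00000j
  m=+1: Y*=-0.05861 - 0.30926j  Y=-0.51672 + 0.09776j  product 0.06052 + 0.15407j
  m=+2: Y*=-0.08467 + 0.03329j  Y=0.41483 - 0.16280j  product -0.02970 + 0.02759j
  m=+3: Y*=-0.16995 - 0.26993j  Y=-0.16634 + 0.10451j  product 0.05648 + 0.02714j
  m=+4: Y*=-0.12700 + 0.11813j  Y=0.04080 - 0.03785j  product -0.00071 + 0.00963j
  m=+5: Y*=-0.24972 - 0.18372j  Y=-0.00623 + 0.00844j  product 0.00311 - 0.00096j
  m=+6: Y*=-0.18319 + 0.38219j  Y=0.00052 - 0.00108j  product 0.00032 + 0.00040j
Total Σ_m = 0.18171 - 0.00000j. Multiply by 0.966644: 0.17565 - 0.00000j. P_6(cos γ) = 0.175650

0.175650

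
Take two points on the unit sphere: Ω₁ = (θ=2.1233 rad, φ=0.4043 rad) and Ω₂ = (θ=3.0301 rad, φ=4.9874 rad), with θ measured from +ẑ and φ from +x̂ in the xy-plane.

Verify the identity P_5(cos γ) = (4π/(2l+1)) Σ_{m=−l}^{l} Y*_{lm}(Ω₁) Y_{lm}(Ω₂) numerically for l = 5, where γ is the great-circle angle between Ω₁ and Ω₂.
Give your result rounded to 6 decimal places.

0.068745

Term-by-term m-sum for l=5 (normalisation 4π/11 = 1.142397):
  [-5]  conj(Y_{5,-5})(Ω₁) = -0.090348+0.186700i ; Y_{5,-5}(Ω₂) = +0.000008+0.000002i ; Δ = -0.000001+0.000001i
  [-4]  conj(Y_{5,-4})(Ω₁) = +0.018759-0.403959i ; Y_{5,-4}(Ω₂) = -0.000101+0.000199i ; Δ = +0.000079+0.000045i
  [-3]  conj(Y_{5,-3})(Ω₁) = +0.110538+0.295554i ; Y_{5,-3}(Ω₂) = -0.002761-0.002550i ; Δ = +0.000449-0.001098i
  [-2]  conj(Y_{5,-2})(Ω₁) = +0.077294+0.080967i ; Y_{5,-2}(Ω₂) = +0.034889-0.021392i ; Δ = +0.004429+0.001171i
  [-1]  conj(Y_{5,-1})(Ω₁) = -0.316553-0.135444i ; Y_{5,-1}(Ω₂) = +0.074093+0.262591i ; Δ = +0.012112-0.093160i
  [+0]  conj(Y_{5,0})(Ω₁) = -0.030626-0.000000i ; Y_{5,0}(Ω₂) = -0.850345+0.000000i ; Δ = +0.026043+0.000000i
  [+1]  conj(Y_{5,1})(Ω₁) = +0.316553-0.135444i ; Y_{5,1}(Ω₂) = -0.074093+0.262591i ; Δ = +0.012112+0.093160i
  [+2]  conj(Y_{5,2})(Ω₁) = +0.077294-0.080967i ; Y_{5,2}(Ω₂) = +0.034889+0.021392i ; Δ = +0.004429-0.001171i
  [+3]  conj(Y_{5,3})(Ω₁) = -0.110538+0.295554i ; Y_{5,3}(Ω₂) = +0.002761-0.002550i ; Δ = +0.000449+0.001098i
  [+4]  conj(Y_{5,4})(Ω₁) = +0.018759+0.403959i ; Y_{5,4}(Ω₂) = -0.000101-0.000199i ; Δ = +0.000079-0.000045i
  [+5]  conj(Y_{5,5})(Ω₁) = +0.090348+0.186700i ; Y_{5,5}(Ω₂) = -0.000008+0.000002i ; Δ = -0.000001-0.000001i
Σ over m = +0.060177+0.000000i; ×(4π/11) → +0.068745+0.000000i. Real part: 0.068745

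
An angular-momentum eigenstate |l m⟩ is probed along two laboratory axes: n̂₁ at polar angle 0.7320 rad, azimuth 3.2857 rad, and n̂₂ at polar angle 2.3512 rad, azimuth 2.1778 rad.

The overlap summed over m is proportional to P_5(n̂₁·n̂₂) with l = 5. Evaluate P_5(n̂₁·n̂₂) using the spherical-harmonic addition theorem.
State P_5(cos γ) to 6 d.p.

-0.342759

Addition theorem: P_5(cos γ) = (4π/11) Σ_m Y*_{lm}(Ω₁) Y_{lm}(Ω₂), m = −5…5:
  m=-5: -0.046515-0.040841i × -0.008947+0.083635i = +0.003832-0.003525i  (running Σ = +0.003832-0.003525i)
  m=-4: +0.182649+0.118736i × +0.199093+0.172369i = +0.015898+0.055122i  (running Σ = +0.019730+0.051598i)
  m=-3: -0.373220-0.172217i × +0.415576-0.106209i = -0.173392-0.031930i  (running Σ = -0.153662+0.019668i)
  m=-2: +0.356277+0.105625i × +0.102004-0.273659i = +0.065247-0.086724i  (running Σ = -0.088416-0.067056i)
  m=-1: +0.067212+0.009753i × +0.101840+0.146645i = +0.005415+0.010850i  (running Σ = -0.083001-0.056207i)
  m=0: -0.386604-0.000000i × +0.346694+0.000000i = -0.134033-0.000000i  (running Σ = -0.217034-0.056207i)
  m=1: -0.067212+0.009753i × -0.101840+0.146645i = +0.005415-0.010850i  (running Σ = -0.211620-0.067056i)
  m=2: +0.356277-0.105625i × +0.102004+0.273659i = +0.065247+0.086724i  (running Σ = -0.146373+0.019668i)
  m=3: +0.373220-0.172217i × -0.415576-0.106209i = -0.173392+0.031930i  (running Σ = -0.319765+0.051598i)
  m=4: +0.182649-0.118736i × +0.199093-0.172369i = +0.015898-0.055122i  (running Σ = -0.303867-0.003525i)
  m=5: +0.046515-0.040841i × +0.008947+0.083635i = +0.003832+0.003525i  (running Σ = -0.300035-0.000000i)
Total Σ_m = -0.300035-0.000000i. Multiply by 1.142397: -0.342759-0.000000i. P_5(cos γ) = -0.342759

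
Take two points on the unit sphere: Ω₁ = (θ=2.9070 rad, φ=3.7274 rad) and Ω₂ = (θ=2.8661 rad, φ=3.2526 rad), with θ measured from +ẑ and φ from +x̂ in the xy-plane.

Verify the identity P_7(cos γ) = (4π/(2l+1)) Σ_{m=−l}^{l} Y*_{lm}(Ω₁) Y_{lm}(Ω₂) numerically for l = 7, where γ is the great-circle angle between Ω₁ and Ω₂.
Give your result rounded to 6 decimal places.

Summing Y*_{l m}(θ₁,φ₁)·Y_{l m}(θ₂,φ₂) over m ∈ [−7, 7]; prefactor 4π/(2·7+1) = 0.837758:
  m=-7: Y*=(0.000011, 0.000015)  Y=(-0.000039, 0.000039)  product (-0.000000, -0.000000)
  m=-6: Y*=(0.000267, 0.000105)  Y=(-0.000574, 0.000451)  product (-0.000000, 0.000000)
  m=-5: Y*=(0.002750, -0.000593)  Y=(-0.005127, 0.003179)  product (-0.000012, 0.000012)
  m=-4: Y*=(0.013521, -0.013876)  Y=(-0.031558, 0.015012)  product (-0.000218, 0.000641)
  m=-3: Y*=(0.017668, -0.093569)  Y=(-0.135749, 0.046956)  product (0.001995, 0.013532)
  m=-2: Y*=(-0.124337, -0.294756)  Y=(-0.388610, 0.087723)  product (0.074175, 0.103638)
  m=-1: Y*=(-0.530785, -0.352176)  Y=(-0.625049, 0.069671)  product (0.356303, 0.183147)
  m=+0: Y*=(-0.398194, -0.000000)  Y=(-0.203405, 0.000000)  product (0.080995, 0.000000)
  m=+1: Y*=(0.530785, -0.352176)  Y=(0.625049, 0.069671)  product (0.356303, -0.183147)
  m=+2: Y*=(-0.124337, 0.294756)  Y=(-0.388610, -0.087723)  product (0.074175, -0.103638)
  m=+3: Y*=(-0.017668, -0.093569)  Y=(0.135749, 0.046956)  product (0.001995, -0.013532)
  m=+4: Y*=(0.013521, 0.013876)  Y=(-0.031558, -0.015012)  product (-0.000218, -0.000641)
  m=+5: Y*=(-0.002750, -0.000593)  Y=(0.005127, 0.003179)  product (-0.000012, -0.000012)
  m=+6: Y*=(0.000267, -0.000105)  Y=(-0.000574, -0.000451)  product (-0.000000, -0.000000)
  m=+7: Y*=(-0.000011, 0.000015)  Y=(0.000039, 0.000039)  product (-0.000000, 0.000000)
Σ over m = (0.945480, -0.000000); ×(4π/15) → (0.792084, -0.000000). Real part: 0.792084

0.792084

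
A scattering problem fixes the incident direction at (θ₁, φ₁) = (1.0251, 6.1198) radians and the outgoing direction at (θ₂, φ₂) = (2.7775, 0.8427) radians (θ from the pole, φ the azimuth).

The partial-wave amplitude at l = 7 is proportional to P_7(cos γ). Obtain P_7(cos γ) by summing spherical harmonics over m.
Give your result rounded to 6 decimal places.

0.187222

Term-by-term m-sum for l=7 (normalisation 4π/15 = 0.837758):
  [-7]  conj(Y_{7,-7})(Ω₁) = 0.06905 - 0.15173j ; Y_{7,-7}(Ω₂) = 0.00034 + 0.00014j ; Δ = 0.00004 - 0.00004j
  [-6]  conj(Y_{7,-6})(Ω₁) = 0.21086 - 0.31460j ; Y_{7,-6}(Ω₂) = -0.00120 - 0.00336j ; Δ = -0.00131 - 0.00033j
  [-5]  conj(Y_{7,-5})(Ω₁) = 0.28670 - 0.30538j ; Y_{7,-5}(Ω₂) = -0.01041 + 0.01910j ; Δ = 0.00285 + 0.00865j
  [-4]  conj(Y_{7,-4})(Ω₁) = 0.08101 - 0.06204j ; Y_{7,-4}(Ω₂) = 0.08968 - 0.02092j ; Δ = 0.00597 - 0.00726j
  [-3]  conj(Y_{7,-3})(Ω₁) = -0.26835 + 0.14319j ; Y_{7,-3}(Ω₂) = -0.22222 - 0.15647j ; Δ = 0.08204 + 0.01017j
  [-2]  conj(Y_{7,-2})(Ω₁) = -0.23908 + 0.08103j ; Y_{7,-2}(Ω₂) = 0.05932 + 0.51536j ; Δ = -0.05594 - 0.11840j
  [-1]  conj(Y_{7,-1})(Ω₁) = 0.20646 - 0.03404j ; Y_{7,-1}(Ω₂) = 0.31906 - 0.35790j ; Δ = 0.05369 - 0.08475j
  [+0]  conj(Y_{7,0})(Ω₁) = 0.28184 + 0.00000j ; Y_{7,0}(Ω₂) = 0.17315 + 0.00000j ; Δ = 0.04880 + 0.00000j
  [+1]  conj(Y_{7,1})(Ω₁) = -0.20646 - 0.03404j ; Y_{7,1}(Ω₂) = -0.31906 - 0.35790j ; Δ = 0.05369 + 0.08475j
  [+2]  conj(Y_{7,2})(Ω₁) = -0.23908 - 0.08103j ; Y_{7,2}(Ω₂) = 0.05932 - 0.51536j ; Δ = -0.05594 + 0.11840j
  [+3]  conj(Y_{7,3})(Ω₁) = 0.26835 + 0.14319j ; Y_{7,3}(Ω₂) = 0.22222 - 0.15647j ; Δ = 0.08204 - 0.01017j
  [+4]  conj(Y_{7,4})(Ω₁) = 0.08101 + 0.06204j ; Y_{7,4}(Ω₂) = 0.08968 + 0.02092j ; Δ = 0.00597 + 0.00726j
  [+5]  conj(Y_{7,5})(Ω₁) = -0.28670 - 0.30538j ; Y_{7,5}(Ω₂) = 0.01041 + 0.01910j ; Δ = 0.00285 - 0.00865j
  [+6]  conj(Y_{7,6})(Ω₁) = 0.21086 + 0.31460j ; Y_{7,6}(Ω₂) = -0.00120 + 0.00336j ; Δ = -0.00131 + 0.00033j
  [+7]  conj(Y_{7,7})(Ω₁) = -0.06905 - 0.15173j ; Y_{7,7}(Ω₂) = -0.00034 + 0.00014j ; Δ = 0.00004 + 0.00004j
Accumulated sum 0.22348 - 0.00000j; after 4π/(2l+1) scaling, 0.18722 - 0.00000j ⇒ P_7 = 0.187222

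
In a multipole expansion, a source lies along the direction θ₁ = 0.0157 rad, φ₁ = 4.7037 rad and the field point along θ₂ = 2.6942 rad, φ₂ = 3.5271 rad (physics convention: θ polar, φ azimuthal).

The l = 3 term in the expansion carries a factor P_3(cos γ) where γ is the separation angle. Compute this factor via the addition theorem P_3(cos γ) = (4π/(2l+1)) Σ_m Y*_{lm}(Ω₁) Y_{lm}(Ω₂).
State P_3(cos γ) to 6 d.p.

-0.467287

Expand P_3 via completeness: Σ_{m} conj(Y_{3,m}) at Ω₁ times Y_{3,m} at Ω₂ —
  m=-3: Y*=+0.000000+0.000002i  Y=-0.013598+0.030924i  product -0.000000-0.000000i
  m=-2: Y*=-0.000252+0.000004i  Y=-0.123679+0.120171i  product +0.000031-0.000031i
  m=-1: Y*=-0.000176-0.020288i  Y=-0.396975+0.161097i  product +0.003338+0.008025i
  m=+0: Y*=+0.745801-0.000000i  Y=-0.358053+0.000000i  product -0.267036+0.000000i
  m=+1: Y*=+0.000176-0.020288i  Y=+0.396975+0.161097i  product +0.003338-0.008025i
  m=+2: Y*=-0.000252-0.000004i  Y=-0.123679-0.120171i  product +0.000031+0.000031i
  m=+3: Y*=-0.000000+0.000002i  Y=+0.013598+0.030924i  product -0.000000+0.000000i
Accumulated sum -0.260298-0.000000i; after 4π/(2l+1) scaling, -0.467287-0.000000i ⇒ P_3 = -0.467287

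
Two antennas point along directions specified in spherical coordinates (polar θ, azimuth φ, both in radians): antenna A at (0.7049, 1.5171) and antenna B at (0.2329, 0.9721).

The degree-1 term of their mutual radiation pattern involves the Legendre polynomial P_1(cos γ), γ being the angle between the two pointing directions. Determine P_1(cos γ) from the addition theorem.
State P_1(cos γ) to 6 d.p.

0.868995

Expand P_1 via completeness: Σ_{m} conj(Y_{1,m}) at Ω₁ times Y_{1,m} at Ω₂ —
  term(m=-1) = 0.01526 + 0.00925j   from Y*(Ω₁)=0.01201 + 0.22354j, Y(Ω₂)=0.04494 - 0.06587j
  term(m=+0) = 0.17693 + 0.00000j   from Y*(Ω₁)=0.37216 + 0.00000j, Y(Ω₂)=0.47541 + 0.00000j
  term(m=+1) = 0.01526 - 0.00925j   from Y*(Ω₁)=-0.01201 + 0.22354j, Y(Ω₂)=-0.04494 - 0.06587j
Σ over m = 0.20746 + 0.00000j; ×(4π/3) → 0.86900 + 0.00000j. Real part: 0.868995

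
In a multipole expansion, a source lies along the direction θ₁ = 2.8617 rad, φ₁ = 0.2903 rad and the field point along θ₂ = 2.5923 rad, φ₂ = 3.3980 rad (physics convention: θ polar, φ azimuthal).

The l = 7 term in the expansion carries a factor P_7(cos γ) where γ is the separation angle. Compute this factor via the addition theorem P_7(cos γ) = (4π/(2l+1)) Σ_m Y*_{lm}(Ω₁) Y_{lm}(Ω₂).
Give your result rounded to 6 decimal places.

0.219506

Term-by-term m-sum for l=7 (normalisation 4π/15 = 0.837758):
  term(m=-7) = -0.00000 - 0.00000j   from Y*(Ω₁)=-0.00003 + 0.00005j, Y(Ω₂)=0.00117 + 0.00515j
  term(m=-6) = 0.00003 + 0.00001j   from Y*(Ω₁)=0.00014 - 0.00079j, Y(Ω₂)=-0.00105 + 0.03230j
  term(m=-5) = -0.00077 - 0.00013j   from Y*(Ω₁)=0.00077 + 0.00645j, Y(Ω₂)=-0.03427 + 0.11538j
  term(m=-4) = 0.01101 + 0.00150j   from Y*(Ω₁)=-0.01474 - 0.03394j, Y(Ω₂)=-0.15569 + 0.25672j
  term(m=-3) = -0.07173 - 0.00732j   from Y*(Ω₁)=0.09622 + 0.11426j, Y(Ω₂)=-0.34678 + 0.33574j
  term(m=-2) = 0.15703 + 0.01066j   from Y*(Ω₁)=-0.33968 - 0.22284j, Y(Ω₂)=-0.33759 + 0.19008j
  term(m=-1) = 0.07499 + 0.00254j   from Y*(Ω₁)=0.59942 + 0.17907j, Y(Ω₂)=0.11602 - 0.03042j
  term(m=+0) = -0.07910 + 0.00000j   from Y*(Ω₁)=-0.18275 + 0.00000j, Y(Ω₂)=0.43281 + 0.00000j
  term(m=+1) = 0.07499 - 0.00254j   from Y*(Ω₁)=-0.59942 + 0.17907j, Y(Ω₂)=-0.11602 - 0.03042j
  term(m=+2) = 0.15703 - 0.01066j   from Y*(Ω₁)=-0.33968 + 0.22284j, Y(Ω₂)=-0.33759 - 0.19008j
  term(m=+3) = -0.07173 + 0.00732j   from Y*(Ω₁)=-0.09622 + 0.11426j, Y(Ω₂)=0.34678 + 0.33574j
  term(m=+4) = 0.01101 - 0.00150j   from Y*(Ω₁)=-0.01474 + 0.03394j, Y(Ω₂)=-0.15569 - 0.25672j
  term(m=+5) = -0.00077 + 0.00013j   from Y*(Ω₁)=-0.00077 + 0.00645j, Y(Ω₂)=0.03427 + 0.11538j
  term(m=+6) = 0.00003 - 0.00001j   from Y*(Ω₁)=0.00014 + 0.00079j, Y(Ω₂)=-0.00105 - 0.03230j
  term(m=+7) = -0.00000 + 0.00000j   from Y*(Ω₁)=0.00003 + 0.00005j, Y(Ω₂)=-0.00117 + 0.00515j
Total Σ_m = 0.26202 + 0.00000j. Multiply by 0.837758: 0.21951 + 0.00000j. P_7(cos γ) = 0.219506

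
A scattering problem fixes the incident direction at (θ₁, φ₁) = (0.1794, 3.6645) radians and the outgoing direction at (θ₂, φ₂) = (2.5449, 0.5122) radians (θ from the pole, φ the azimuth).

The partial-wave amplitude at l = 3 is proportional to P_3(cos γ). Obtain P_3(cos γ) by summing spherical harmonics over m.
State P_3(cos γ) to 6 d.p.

-0.538756

Summing Y*_{l m}(θ₁,φ₁)·Y_{l m}(θ₂,φ₂) over m ∈ [−3, 3]; prefactor 4π/(2·3+1) = 1.795196:
  m=-3: -0.00000 - 0.00237j × 0.00253 - 0.07398j = -0.00018 - 0.00001j  (running Σ = -0.00018 - 0.00001j)
  m=-2: 0.01605 + 0.02771j × -0.13870 + 0.22806j = -0.00854 - 0.00018j  (running Σ = -0.00872 - 0.00019j)
  m=-1: -0.19189 - 0.11061j × 0.38327 - 0.21550j = -0.09738 - 0.00104j  (running Σ = -0.10610 - 0.00123j)
  m=0: 0.67592 + 0.00000j × -0.13005 + 0.00000j = -0.08790 + 0.00000j  (running Σ = -0.19401 - 0.00123j)
  m=1: 0.19189 - 0.11061j × -0.38327 - 0.21550j = -0.09738 + 0.00104j  (running Σ = -0.29139 - 0.00019j)
  m=2: 0.01605 - 0.02771j × -0.13870 - 0.22806j = -0.00854 + 0.00018j  (running Σ = -0.29993 - 0.00001j)
  m=3: 0.00000 - 0.00237j × -0.00253 - 0.07398j = -0.00018 + 0.00001j  (running Σ = -0.30011 - 0.00000j)
Σ over m = -0.30011 - 0.00000j; ×(4π/7) → -0.53876 - 0.00000j. Real part: -0.538756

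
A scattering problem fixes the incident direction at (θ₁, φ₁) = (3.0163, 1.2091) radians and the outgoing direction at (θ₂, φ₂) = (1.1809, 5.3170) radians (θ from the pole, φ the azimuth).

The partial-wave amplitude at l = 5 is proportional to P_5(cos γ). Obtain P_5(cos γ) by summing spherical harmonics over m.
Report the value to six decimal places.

Term-by-term m-sum for l=5 (normalisation 4π/11 = 1.142397):
  m=-5: +0.000014-0.000003i × +0.037159-0.312012i = -0.000001-0.000004i  (running Σ = -0.000001-0.000004i)
  m=-4: -0.000044+0.000352i × -0.306128-0.270205i = +0.000109-0.000096i  (running Σ = +0.000108-0.000100i)
  m=-3: -0.004692-0.002477i × -0.079774+0.019779i = +0.000423+0.000105i  (running Σ = +0.000531+0.000004i)
  m=-2: +0.038443-0.033948i × +0.110458-0.292061i = -0.005669-0.014978i  (running Σ = -0.005137-0.014973i)
  m=-1: +0.107183+0.283298i × -0.098391-0.142405i = +0.029797-0.043137i  (running Σ = +0.024660-0.058111i)
  m=0: -0.828579-0.000000i × +0.275691+0.000000i = -0.228431-0.000000i  (running Σ = -0.203771-0.058111i)
  m=1: -0.107183+0.283298i × +0.098391-0.142405i = +0.029797+0.043137i  (running Σ = -0.173974-0.014973i)
  m=2: +0.038443+0.033948i × +0.110458+0.292061i = -0.005669+0.014978i  (running Σ = -0.179643+0.000004i)
  m=3: +0.004692-0.002477i × +0.079774+0.019779i = +0.000423-0.000105i  (running Σ = -0.179220-0.000100i)
  m=4: -0.000044-0.000352i × -0.306128+0.270205i = +0.000109+0.000096i  (running Σ = -0.179111-0.000004i)
  m=5: -0.000014-0.000003i × -0.037159-0.312012i = -0.000001+0.000004i  (running Σ = -0.179112-0.000000i)
Σ over m = -0.179112-0.000000i; ×(4π/11) → -0.204617-0.000000i. Real part: -0.204617

-0.204617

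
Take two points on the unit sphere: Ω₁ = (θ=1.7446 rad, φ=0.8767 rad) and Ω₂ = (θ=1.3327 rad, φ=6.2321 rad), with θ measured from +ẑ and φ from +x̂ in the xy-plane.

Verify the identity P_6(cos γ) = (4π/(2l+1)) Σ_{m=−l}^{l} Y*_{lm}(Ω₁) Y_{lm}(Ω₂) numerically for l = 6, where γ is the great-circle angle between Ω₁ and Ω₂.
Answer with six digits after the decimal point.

0.293791

Addition theorem: P_6(cos γ) = (4π/13) Σ_m Y*_{lm}(Ω₁) Y_{lm}(Ω₂), m = −6…6:
  m=-6: 0.22970 - 0.37649j × 0.38790 + 0.12277j = 0.13532 - 0.11784j  (running Σ = 0.13532 - 0.11784j)
  m=-5: 0.08664 + 0.25386j × 0.33097 + 0.08643j = 0.00673 + 0.09151j  (running Σ = 0.14206 - 0.02634j)
  m=-4: 0.21045 + 0.08047j × -0.12092 - 0.02506j = -0.02343 - 0.01500j  (running Σ = 0.11862 - 0.04134j)
  m=-3: -0.25069 + 0.14072j × -0.33276 - 0.05140j = 0.09065 - 0.03394j  (running Σ = 0.20928 - 0.07528j)
  m=-2: -0.02818 + 0.15263j × 0.03085 + 0.00316j = -0.00135 + 0.00462j  (running Σ = 0.20792 - 0.07066j)
  m=-1: -0.18549 - 0.22288j × 0.32377 + 0.01655j = -0.05637 - 0.07523j  (running Σ = 0.15156 - 0.14589j)
  m=0: -0.13575 + 0.00000j × -0.00599 + 0.00000j = 0.00081 + 0.00000j  (running Σ = 0.15237 - 0.14589j)
  m=1: 0.18549 - 0.22288j × -0.32377 + 0.01655j = -0.05637 + 0.07523j  (running Σ = 0.09601 - 0.07066j)
  m=2: -0.02818 - 0.15263j × 0.03085 - 0.00316j = -0.00135 - 0.00462j  (running Σ = 0.09465 - 0.07528j)
  m=3: 0.25069 + 0.14072j × 0.33276 - 0.05140j = 0.09065 + 0.03394j  (running Σ = 0.18531 - 0.04134j)
  m=4: 0.21045 - 0.08047j × -0.12092 + 0.02506j = -0.02343 + 0.01500j  (running Σ = 0.16187 - 0.02634j)
  m=5: -0.08664 + 0.25386j × -0.33097 + 0.08643j = 0.00673 - 0.09151j  (running Σ = 0.16861 - 0.11784j)
  m=6: 0.22970 + 0.37649j × 0.38790 - 0.12277j = 0.13532 + 0.11784j  (running Σ = 0.30393 + 0.00000j)
Σ over m = 0.30393 + 0.00000j; ×(4π/13) → 0.29379 + 0.00000j. Real part: 0.293791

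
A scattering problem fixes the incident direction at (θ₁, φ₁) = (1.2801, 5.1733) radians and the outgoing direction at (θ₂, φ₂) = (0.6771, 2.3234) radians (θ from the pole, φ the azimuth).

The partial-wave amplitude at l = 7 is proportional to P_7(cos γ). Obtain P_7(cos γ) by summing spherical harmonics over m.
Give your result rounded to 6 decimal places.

0.128523

Addition theorem: P_7(cos γ) = (4π/15) Σ_m Y*_{lm}(Ω₁) Y_{lm}(Ω₂), m = −7…7:
  term(m=-7) = 0.00319 + 0.00626j   from Y*(Ω₁)=0.03137 - 0.36910j, Y(Ω₂)=-0.01610 + 0.01000j
  term(m=-6) = -0.00652 - 0.03599j   from Y*(Ω₁)=0.38567 - 0.15231j, Y(Ω₂)=0.01724 - 0.08650j
  term(m=-5) = -0.00055 + 0.00489j   from Y*(Ω₁)=0.01495 + 0.01348j, Y(Ω₂)=0.14224 + 0.19865j
  term(m=-4) = -0.05809 + 0.13586j   from Y*(Ω₁)=0.09226 - 0.32969j, Y(Ω₂)=-0.42788 - 0.05645j
  term(m=-3) = 0.03874 - 0.04640j   from Y*(Ω₁)=0.13923 - 0.02650j, Y(Ω₂)=0.32975 - 0.27051j
  term(m=-2) = 0.01079 - 0.00712j   from Y*(Ω₁)=-0.17235 - 0.22720j, Y(Ω₂)=-0.00297 + 0.04524j
  term(m=-1) = 0.06649 - 0.01996j   from Y*(Ω₁)=0.08131 - 0.16374j, Y(Ω₂)=0.25955 + 0.27716j
  term(m=+0) = 0.04532 + 0.00000j   from Y*(Ω₁)=-0.26542 + 0.00000j, Y(Ω₂)=-0.17076 + 0.00000j
  term(m=+1) = 0.06649 + 0.01996j   from Y*(Ω₁)=-0.08131 - 0.16374j, Y(Ω₂)=-0.25955 + 0.27716j
  term(m=+2) = 0.01079 + 0.00712j   from Y*(Ω₁)=-0.17235 + 0.22720j, Y(Ω₂)=-0.00297 - 0.04524j
  term(m=+3) = 0.03874 + 0.04640j   from Y*(Ω₁)=-0.13923 - 0.02650j, Y(Ω₂)=-0.32975 - 0.27051j
  term(m=+4) = -0.05809 - 0.13586j   from Y*(Ω₁)=0.09226 + 0.32969j, Y(Ω₂)=-0.42788 + 0.05645j
  term(m=+5) = -0.00055 - 0.00489j   from Y*(Ω₁)=-0.01495 + 0.01348j, Y(Ω₂)=-0.14224 + 0.19865j
  term(m=+6) = -0.00652 + 0.03599j   from Y*(Ω₁)=0.38567 + 0.15231j, Y(Ω₂)=0.01724 + 0.08650j
  term(m=+7) = 0.00319 - 0.00626j   from Y*(Ω₁)=-0.03137 - 0.36910j, Y(Ω₂)=0.01610 + 0.01000j
Accumulated sum 0.15341 + 0.00000j; after 4π/(2l+1) scaling, 0.12852 + 0.00000j ⇒ P_7 = 0.128523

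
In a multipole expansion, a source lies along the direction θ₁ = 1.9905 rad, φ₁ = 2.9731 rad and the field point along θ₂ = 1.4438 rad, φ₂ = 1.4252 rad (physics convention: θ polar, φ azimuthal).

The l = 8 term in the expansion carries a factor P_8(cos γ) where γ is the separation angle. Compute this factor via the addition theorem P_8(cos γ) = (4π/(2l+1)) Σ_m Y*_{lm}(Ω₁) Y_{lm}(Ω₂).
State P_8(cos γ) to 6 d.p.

0.264105

Summing Y*_{l m}(θ₁,φ₁)·Y_{l m}(θ₂,φ₂) over m ∈ [−8, 8]; prefactor 4π/(2·8+1) = 0.739198:
  m=-8: Y*=(0.055100, -0.243141)  Y=(0.190823, 0.443863)  product (0.118436, -0.021940)
  m=-7: Y*=(0.169730, -0.411337)  Y=(-0.210157, 0.129318)  product (0.017523, 0.108395)
  m=-6: Y*=(0.172832, -0.275769)  Y=(0.174844, 0.208758)  product (0.087787, -0.012136)
  m=-5: Y*=(-0.071339, 0.079984)  Y=(-0.181596, 0.203746)  product (-0.003341, -0.029060)
  m=-4: Y*=(-0.280356, 0.223930)  Y=(0.164023, 0.108023)  product (-0.070175, 0.006445)
  m=-3: Y*=(-0.057381, 0.031757)  Y=(-0.118441, 0.253695)  product (-0.001260, -0.018318)
  m=-2: Y*=(0.302472, -0.105971)  Y=(0.154085, 0.046181)  product (0.051500, -0.002360)
  m=-1: Y*=(0.130184, -0.022145)  Y=(-0.040867, 0.278703)  product (0.000852, 0.037188)
  m=+0: Y*=(-0.302127, -0.000000)  Y=(0.150130, 0.000000)  product (-0.045358, -0.000000)
  m=+1: Y*=(-0.130184, -0.022145)  Y=(0.040867, 0.278703)  product (0.000852, -0.037188)
  m=+2: Y*=(0.302472, 0.105971)  Y=(0.154085, -0.046181)  product (0.051500, 0.002360)
  m=+3: Y*=(0.057381, 0.031757)  Y=(0.118441, 0.253695)  product (-0.001260, 0.018318)
  m=+4: Y*=(-0.280356, -0.223930)  Y=(0.164023, -0.108023)  product (-0.070175, -0.006445)
  m=+5: Y*=(0.071339, 0.079984)  Y=(0.181596, 0.203746)  product (-0.003341, 0.029060)
  m=+6: Y*=(0.172832, 0.275769)  Y=(0.174844, -0.208758)  product (0.087787, 0.012136)
  m=+7: Y*=(-0.169730, -0.411337)  Y=(0.210157, 0.129318)  product (0.017523, -0.108395)
  m=+8: Y*=(0.055100, 0.243141)  Y=(0.190823, -0.443863)  product (0.118436, 0.021940)
Total Σ_m = (0.357286, -0.000000). Multiply by 0.739198: (0.264105, -0.000000). P_8(cos γ) = 0.264105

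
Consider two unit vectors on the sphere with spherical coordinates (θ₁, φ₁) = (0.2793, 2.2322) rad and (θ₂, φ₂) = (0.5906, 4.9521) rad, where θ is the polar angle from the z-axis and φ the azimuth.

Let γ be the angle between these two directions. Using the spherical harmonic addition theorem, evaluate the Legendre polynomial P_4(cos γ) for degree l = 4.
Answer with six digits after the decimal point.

Term-by-term m-sum for l=4 (normalisation 4π/9 = 1.396263):
  m=-4: Y*=-0.002248+0.001216i  Y=+0.024445-0.034831i  product -0.000013+0.000108i
  m=-3: Y*=+0.023085+0.010127i  Y=-0.118258-0.135070i  product -0.001362-0.004316i
  m=-2: Y*=-0.034123-0.134766i  Y=-0.352448+0.183229i  product +0.036720+0.041246i
  m=-1: Y*=-0.267050+0.343095i  Y=+0.095039+0.388849i  product -0.158792-0.071235i
  m=+0: Y*=+0.546078-0.000000i  Y=-0.109826+0.000000i  product -0.059973+0.000000i
  m=+1: Y*=+0.267050+0.343095i  Y=-0.095039+0.388849i  product -0.158792+0.071235i
  m=+2: Y*=-0.034123+0.134766i  Y=-0.352448-0.183229i  product +0.036720-0.041246i
  m=+3: Y*=-0.023085+0.010127i  Y=+0.118258-0.135070i  product -0.001362+0.004316i
  m=+4: Y*=-0.002248-0.001216i  Y=+0.024445+0.034831i  product -0.000013-0.000108i
Σ over m = -0.306868-0.000000i; ×(4π/9) → -0.428468-0.000000i. Real part: -0.428468

-0.428468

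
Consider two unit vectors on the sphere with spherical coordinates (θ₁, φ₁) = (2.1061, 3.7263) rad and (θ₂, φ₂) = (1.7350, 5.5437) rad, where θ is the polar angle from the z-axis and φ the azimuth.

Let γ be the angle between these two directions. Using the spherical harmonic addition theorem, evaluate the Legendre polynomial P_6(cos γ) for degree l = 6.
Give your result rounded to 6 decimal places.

-0.216560

Summing Y*_{l m}(θ₁,φ₁)·Y_{l m}(θ₂,φ₂) over m ∈ [−6, 6]; prefactor 4π/(2·6+1) = 0.966644:
  m=-6: Y*=-0.182595-0.070119i  Y=-0.121147-0.428591i  product -0.007932+0.086753i
  m=-5: Y*=-0.392322+0.086930i  Y=+0.217160+0.134891i  product -0.096923-0.034043i
  m=-4: Y*=-0.252624+0.261553i  Y=+0.234615-0.043578i  product -0.047871+0.072373i
  m=-3: Y*=+0.005310-0.028637i  Y=-0.166922+0.220645i  product +0.005432+0.005952i
  m=-2: Y*=-0.136438-0.321467i  Y=+0.015771+0.171268i  product +0.052905-0.028437i
  m=-1: Y*=-0.086188-0.057049i  Y=-0.207236-0.189030i  product +0.007077+0.028115i
  m=+0: Y*=+0.321890-0.000000i  Y=-0.153505+0.000000i  product -0.049412+0.000000i
  m=+1: Y*=+0.086188-0.057049i  Y=+0.207236-0.189030i  product +0.007077-0.028115i
  m=+2: Y*=-0.136438+0.321467i  Y=+0.015771-0.171268i  product +0.052905+0.028437i
  m=+3: Y*=-0.005310-0.028637i  Y=+0.166922+0.220645i  product +0.005432-0.005952i
  m=+4: Y*=-0.252624-0.261553i  Y=+0.234615+0.043578i  product -0.047871-0.072373i
  m=+5: Y*=+0.392322+0.086930i  Y=-0.217160+0.134891i  product -0.096923+0.034043i
  m=+6: Y*=-0.182595+0.070119i  Y=-0.121147+0.428591i  product -0.007932-0.086753i
Σ over m = -0.224032-0.000000i; ×(4π/13) → -0.216560-0.000000i. Real part: -0.216560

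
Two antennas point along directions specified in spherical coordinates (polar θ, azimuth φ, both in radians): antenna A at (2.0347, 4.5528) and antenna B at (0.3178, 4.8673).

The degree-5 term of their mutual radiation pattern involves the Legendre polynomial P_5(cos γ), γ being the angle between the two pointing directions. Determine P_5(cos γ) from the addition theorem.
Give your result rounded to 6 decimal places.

Addition theorem: P_5(cos γ) = (4π/11) Σ_m Y*_{lm}(Ω₁) Y_{lm}(Ω₂), m = −5…5:
  term(m=-5) = -0.000001-0.000367i   from Y*(Ω₁)=-0.190088-0.185377i, Y(Ω₂)=+0.000967+0.000988i
  term(m=-4) = -0.001718+0.005313i   from Y*(Ω₁)=-0.337360+0.250318i, Y(Ω₂)=+0.010821-0.007720i
  term(m=-3) = +0.008754-0.012074i   from Y*(Ω₁)=+0.091405+0.176101i, Y(Ω₂)=-0.033688-0.067193i
  term(m=-2) = +0.052560-0.038242i   from Y*(Ω₁)=-0.229991+0.076007i, Y(Ω₂)=-0.255567+0.081815i
  term(m=-1) = -0.143221+0.046589i   from Y*(Ω₁)=+0.043749+0.271805i, Y(Ω₂)=+0.084408+0.540514i
  term(m=+0) = -0.063937-0.000000i   from Y*(Ω₁)=-0.183716-0.000000i, Y(Ω₂)=+0.348022+0.000000i
  term(m=+1) = -0.143221-0.046589i   from Y*(Ω₁)=-0.043749+0.271805i, Y(Ω₂)=-0.084408+0.540514i
  term(m=+2) = +0.052560+0.038242i   from Y*(Ω₁)=-0.229991-0.076007i, Y(Ω₂)=-0.255567-0.081815i
  term(m=+3) = +0.008754+0.012074i   from Y*(Ω₁)=-0.091405+0.176101i, Y(Ω₂)=+0.033688-0.067193i
  term(m=+4) = -0.001718-0.005313i   from Y*(Ω₁)=-0.337360-0.250318i, Y(Ω₂)=+0.010821+0.007720i
  term(m=+5) = -0.000001+0.000367i   from Y*(Ω₁)=+0.190088-0.185377i, Y(Ω₂)=-0.000967+0.000988i
Σ over m = -0.231192+0.000000i; ×(4π/11) → -0.264113+0.000000i. Real part: -0.264113

-0.264113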